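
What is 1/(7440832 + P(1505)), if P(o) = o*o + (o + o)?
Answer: 1/9708867 ≈ 1.0300e-7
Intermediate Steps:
P(o) = o**2 + 2*o
1/(7440832 + P(1505)) = 1/(7440832 + 1505*(2 + 1505)) = 1/(7440832 + 1505*1507) = 1/(7440832 + 2268035) = 1/9708867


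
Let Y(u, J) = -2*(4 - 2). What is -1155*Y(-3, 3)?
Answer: 4620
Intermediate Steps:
Y(u, J) = -4 (Y(u, J) = -2*2 = -4)
-1155*Y(-3, 3) = -1155*(-4) = 4620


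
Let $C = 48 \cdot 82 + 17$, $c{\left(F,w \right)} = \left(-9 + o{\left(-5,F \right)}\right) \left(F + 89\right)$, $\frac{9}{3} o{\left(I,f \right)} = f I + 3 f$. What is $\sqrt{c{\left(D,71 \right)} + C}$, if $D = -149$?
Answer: $3 i \sqrt{163} \approx 38.301 i$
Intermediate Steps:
$o{\left(I,f \right)} = f + \frac{I f}{3}$ ($o{\left(I,f \right)} = \frac{f I + 3 f}{3} = \frac{I f + 3 f}{3} = \frac{3 f + I f}{3} = f + \frac{I f}{3}$)
$c{\left(F,w \right)} = \left(-9 - \frac{2 F}{3}\right) \left(89 + F\right)$ ($c{\left(F,w \right)} = \left(-9 + \frac{F \left(3 - 5\right)}{3}\right) \left(F + 89\right) = \left(-9 + \frac{1}{3} F \left(-2\right)\right) \left(89 + F\right) = \left(-9 - \frac{2 F}{3}\right) \left(89 + F\right)$)
$C = 3953$ ($C = 3936 + 17 = 3953$)
$\sqrt{c{\left(D,71 \right)} + C} = \sqrt{\left(-801 - - \frac{30545}{3} - \frac{2 \left(-149\right)^{2}}{3}\right) + 3953} = \sqrt{\left(-801 + \frac{30545}{3} - \frac{44402}{3}\right) + 3953} = \sqrt{-5420 + 3953} = \sqrt{-1467} = 3 i \sqrt{163}$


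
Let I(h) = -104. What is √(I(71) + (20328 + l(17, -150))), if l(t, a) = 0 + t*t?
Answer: √20513 ≈ 143.22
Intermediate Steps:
l(t, a) = t² (l(t, a) = 0 + t² = t²)
√(I(71) + (20328 + l(17, -150))) = √(-104 + (20328 + 17²)) = √(-104 + (20328 + 289)) = √(-104 + 20617) = √20513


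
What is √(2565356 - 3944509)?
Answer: I*√1379153 ≈ 1174.4*I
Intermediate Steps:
√(2565356 - 3944509) = √(-1379153) = I*√1379153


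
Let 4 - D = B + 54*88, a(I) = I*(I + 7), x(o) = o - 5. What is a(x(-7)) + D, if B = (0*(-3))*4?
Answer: -4688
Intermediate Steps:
x(o) = -5 + o
B = 0 (B = 0*4 = 0)
a(I) = I*(7 + I)
D = -4748 (D = 4 - (0 + 54*88) = 4 - (0 + 4752) = 4 - 1*4752 = 4 - 4752 = -4748)
a(x(-7)) + D = (-5 - 7)*(7 + (-5 - 7)) - 4748 = -12*(7 - 12) - 4748 = -12*(-5) - 4748 = 60 - 4748 = -4688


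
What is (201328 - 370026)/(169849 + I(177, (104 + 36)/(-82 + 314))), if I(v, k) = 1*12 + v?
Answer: -84349/85019 ≈ -0.99212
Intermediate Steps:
I(v, k) = 12 + v
(201328 - 370026)/(169849 + I(177, (104 + 36)/(-82 + 314))) = (201328 - 370026)/(169849 + (12 + 177)) = -168698/(169849 + 189) = -168698/170038 = -168698*1/170038 = -84349/85019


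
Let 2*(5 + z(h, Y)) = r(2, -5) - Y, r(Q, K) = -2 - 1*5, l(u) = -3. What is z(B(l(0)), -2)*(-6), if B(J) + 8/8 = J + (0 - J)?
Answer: 45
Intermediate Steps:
r(Q, K) = -7 (r(Q, K) = -2 - 5 = -7)
B(J) = -1 (B(J) = -1 + (J + (0 - J)) = -1 + (J - J) = -1 + 0 = -1)
z(h, Y) = -17/2 - Y/2 (z(h, Y) = -5 + (-7 - Y)/2 = -5 + (-7/2 - Y/2) = -17/2 - Y/2)
z(B(l(0)), -2)*(-6) = (-17/2 - 1/2*(-2))*(-6) = (-17/2 + 1)*(-6) = -15/2*(-6) = 45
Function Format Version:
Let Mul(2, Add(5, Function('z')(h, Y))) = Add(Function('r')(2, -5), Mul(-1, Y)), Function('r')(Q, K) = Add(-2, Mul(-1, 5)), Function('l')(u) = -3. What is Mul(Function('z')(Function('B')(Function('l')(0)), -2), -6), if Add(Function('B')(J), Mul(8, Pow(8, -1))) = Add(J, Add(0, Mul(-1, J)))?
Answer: 45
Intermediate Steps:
Function('r')(Q, K) = -7 (Function('r')(Q, K) = Add(-2, -5) = -7)
Function('B')(J) = -1 (Function('B')(J) = Add(-1, Add(J, Add(0, Mul(-1, J)))) = Add(-1, Add(J, Mul(-1, J))) = Add(-1, 0) = -1)
Function('z')(h, Y) = Add(Rational(-17, 2), Mul(Rational(-1, 2), Y)) (Function('z')(h, Y) = Add(-5, Mul(Rational(1, 2), Add(-7, Mul(-1, Y)))) = Add(-5, Add(Rational(-7, 2), Mul(Rational(-1, 2), Y))) = Add(Rational(-17, 2), Mul(Rational(-1, 2), Y)))
Mul(Function('z')(Function('B')(Function('l')(0)), -2), -6) = Mul(Add(Rational(-17, 2), Mul(Rational(-1, 2), -2)), -6) = Mul(Add(Rational(-17, 2), 1), -6) = Mul(Rational(-15, 2), -6) = 45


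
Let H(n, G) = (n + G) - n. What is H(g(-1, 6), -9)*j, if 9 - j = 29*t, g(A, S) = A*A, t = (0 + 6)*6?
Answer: 9315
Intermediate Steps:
t = 36 (t = 6*6 = 36)
g(A, S) = A²
j = -1035 (j = 9 - 29*36 = 9 - 1*1044 = 9 - 1044 = -1035)
H(n, G) = G (H(n, G) = (G + n) - n = G)
H(g(-1, 6), -9)*j = -9*(-1035) = 9315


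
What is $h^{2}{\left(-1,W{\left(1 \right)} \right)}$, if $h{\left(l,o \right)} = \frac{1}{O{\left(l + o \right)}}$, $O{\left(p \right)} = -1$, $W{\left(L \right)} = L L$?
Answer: $1$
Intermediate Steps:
$W{\left(L \right)} = L^{2}$
$h{\left(l,o \right)} = -1$ ($h{\left(l,o \right)} = \frac{1}{-1} = -1$)
$h^{2}{\left(-1,W{\left(1 \right)} \right)} = \left(-1\right)^{2} = 1$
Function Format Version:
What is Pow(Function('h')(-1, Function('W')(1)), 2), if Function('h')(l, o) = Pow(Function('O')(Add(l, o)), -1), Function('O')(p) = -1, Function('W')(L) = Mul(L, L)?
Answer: 1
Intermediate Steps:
Function('W')(L) = Pow(L, 2)
Function('h')(l, o) = -1 (Function('h')(l, o) = Pow(-1, -1) = -1)
Pow(Function('h')(-1, Function('W')(1)), 2) = Pow(-1, 2) = 1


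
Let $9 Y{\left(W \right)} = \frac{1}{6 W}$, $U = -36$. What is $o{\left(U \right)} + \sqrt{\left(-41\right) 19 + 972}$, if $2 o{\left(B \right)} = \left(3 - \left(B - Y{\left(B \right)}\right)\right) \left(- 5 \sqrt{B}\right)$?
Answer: $\sqrt{193} - \frac{379075 i}{648} \approx 13.892 - 584.99 i$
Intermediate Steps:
$Y{\left(W \right)} = \frac{1}{54 W}$ ($Y{\left(W \right)} = \frac{\frac{1}{6} \frac{1}{W}}{9} = \frac{1}{54 W}$)
$o{\left(B \right)} = - \frac{5 \sqrt{B} \left(3 - B + \frac{1}{54 B}\right)}{2}$ ($o{\left(B \right)} = \frac{\left(3 - \left(B - \frac{1}{54 B}\right)\right) \left(- 5 \sqrt{B}\right)}{2} = \frac{\left(3 - B + \frac{1}{54 B}\right) \left(- 5 \sqrt{B}\right)}{2} = \frac{\left(-5\right) \sqrt{B} \left(3 - B + \frac{1}{54 B}\right)}{2} = - \frac{5 \sqrt{B} \left(3 - B + \frac{1}{54 B}\right)}{2}$)
$o{\left(U \right)} + \sqrt{\left(-41\right) 19 + 972} = \frac{5 \left(-1 - - 1944 \left(3 - -36\right)\right)}{108 \cdot 6 i} + \sqrt{\left(-41\right) 19 + 972} = \frac{5 \left(- \frac{i}{6}\right) \left(-1 - - 1944 \left(3 + 36\right)\right)}{108} + \sqrt{-779 + 972} = \frac{5 \left(- \frac{i}{6}\right) \left(-1 - \left(-1944\right) 39\right)}{108} + \sqrt{193} = \frac{5 \left(- \frac{i}{6}\right) \left(-1 + 75816\right)}{108} + \sqrt{193} = \frac{5}{108} \left(- \frac{i}{6}\right) 75815 + \sqrt{193} = - \frac{379075 i}{648} + \sqrt{193} = \sqrt{193} - \frac{379075 i}{648}$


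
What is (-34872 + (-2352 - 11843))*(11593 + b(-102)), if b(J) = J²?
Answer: -1079326799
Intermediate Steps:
(-34872 + (-2352 - 11843))*(11593 + b(-102)) = (-34872 + (-2352 - 11843))*(11593 + (-102)²) = (-34872 - 14195)*(11593 + 10404) = -49067*21997 = -1079326799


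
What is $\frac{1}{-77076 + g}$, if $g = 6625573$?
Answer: $\frac{1}{6548497} \approx 1.5271 \cdot 10^{-7}$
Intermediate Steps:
$\frac{1}{-77076 + g} = \frac{1}{-77076 + 6625573} = \frac{1}{6548497}$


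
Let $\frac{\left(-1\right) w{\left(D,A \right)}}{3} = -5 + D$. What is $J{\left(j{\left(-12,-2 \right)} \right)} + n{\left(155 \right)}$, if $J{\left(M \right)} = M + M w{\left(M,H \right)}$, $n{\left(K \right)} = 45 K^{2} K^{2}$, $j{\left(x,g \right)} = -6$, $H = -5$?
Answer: $25974027921$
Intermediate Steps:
$w{\left(D,A \right)} = 15 - 3 D$ ($w{\left(D,A \right)} = - 3 \left(-5 + D\right) = 15 - 3 D$)
$n{\left(K \right)} = 45 K^{4}$
$J{\left(M \right)} = M + M \left(15 - 3 M\right)$
$J{\left(j{\left(-12,-2 \right)} \right)} + n{\left(155 \right)} = - 6 \left(16 - -18\right) + 45 \cdot 155^{4} = - 6 \left(16 + 18\right) + 45 \cdot 577200625 = \left(-6\right) 34 + 25974028125 = -204 + 25974028125 = 25974027921$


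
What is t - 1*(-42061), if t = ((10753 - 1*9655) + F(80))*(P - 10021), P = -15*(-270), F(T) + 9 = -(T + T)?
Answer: -5504998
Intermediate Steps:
F(T) = -9 - 2*T (F(T) = -9 - (T + T) = -9 - 2*T)
P = 4050
t = -5547059 (t = ((10753 - 1*9655) + (-9 - 2*80))*(4050 - 10021) = ((10753 - 9655) + (-9 - 160))*(-5971) = (1098 - 169)*(-5971) = 929*(-5971) = -5547059)
t - 1*(-42061) = -5547059 - 1*(-42061) = -5547059 + 42061 = -5504998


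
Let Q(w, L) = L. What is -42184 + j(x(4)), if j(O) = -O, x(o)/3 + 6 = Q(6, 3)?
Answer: -42175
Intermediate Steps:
x(o) = -9 (x(o) = -18 + 3*3 = -18 + 9 = -9)
-42184 + j(x(4)) = -42184 - 1*(-9) = -42184 + 9 = -42175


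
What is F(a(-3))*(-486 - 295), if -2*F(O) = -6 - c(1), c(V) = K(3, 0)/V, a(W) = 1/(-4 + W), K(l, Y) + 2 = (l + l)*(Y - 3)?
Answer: 5467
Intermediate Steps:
K(l, Y) = -2 + 2*l*(-3 + Y) (K(l, Y) = -2 + (l + l)*(Y - 3) = -2 + (2*l)*(-3 + Y) = -2 + 2*l*(-3 + Y))
c(V) = -20/V (c(V) = (-2 - 6*3 + 2*0*3)/V = (-2 - 18 + 0)/V = -20/V)
F(O) = -7 (F(O) = -(-6 - (-20)/1)/2 = -(-6 - (-20))/2 = -(-6 - 1*(-20))/2 = -(-6 + 20)/2 = -½*14 = -7)
F(a(-3))*(-486 - 295) = -7*(-486 - 295) = -7*(-781) = 5467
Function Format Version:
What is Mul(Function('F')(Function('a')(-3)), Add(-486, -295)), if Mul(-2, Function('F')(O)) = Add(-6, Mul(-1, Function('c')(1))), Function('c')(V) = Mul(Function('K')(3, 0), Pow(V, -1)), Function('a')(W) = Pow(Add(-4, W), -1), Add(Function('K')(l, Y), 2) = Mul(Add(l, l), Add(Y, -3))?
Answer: 5467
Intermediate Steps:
Function('K')(l, Y) = Add(-2, Mul(2, l, Add(-3, Y))) (Function('K')(l, Y) = Add(-2, Mul(Add(l, l), Add(Y, -3))) = Add(-2, Mul(Mul(2, l), Add(-3, Y))) = Add(-2, Mul(2, l, Add(-3, Y))))
Function('c')(V) = Mul(-20, Pow(V, -1)) (Function('c')(V) = Mul(Add(-2, Mul(-6, 3), Mul(2, 0, 3)), Pow(V, -1)) = Mul(Add(-2, -18, 0), Pow(V, -1)) = Mul(-20, Pow(V, -1)))
Function('F')(O) = -7 (Function('F')(O) = Mul(Rational(-1, 2), Add(-6, Mul(-1, Mul(-20, Pow(1, -1))))) = Mul(Rational(-1, 2), Add(-6, Mul(-1, Mul(-20, 1)))) = Mul(Rational(-1, 2), Add(-6, Mul(-1, -20))) = Mul(Rational(-1, 2), Add(-6, 20)) = Mul(Rational(-1, 2), 14) = -7)
Mul(Function('F')(Function('a')(-3)), Add(-486, -295)) = Mul(-7, Add(-486, -295)) = Mul(-7, -781) = 5467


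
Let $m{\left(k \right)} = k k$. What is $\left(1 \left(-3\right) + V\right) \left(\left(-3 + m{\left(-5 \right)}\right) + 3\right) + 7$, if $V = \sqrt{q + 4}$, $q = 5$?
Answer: $7$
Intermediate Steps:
$m{\left(k \right)} = k^{2}$
$V = 3$ ($V = \sqrt{5 + 4} = \sqrt{9} = 3$)
$\left(1 \left(-3\right) + V\right) \left(\left(-3 + m{\left(-5 \right)}\right) + 3\right) + 7 = \left(1 \left(-3\right) + 3\right) \left(\left(-3 + \left(-5\right)^{2}\right) + 3\right) + 7 = \left(-3 + 3\right) \left(\left(-3 + 25\right) + 3\right) + 7 = 0 \left(22 + 3\right) + 7 = 0 \cdot 25 + 7 = 0 + 7 = 7$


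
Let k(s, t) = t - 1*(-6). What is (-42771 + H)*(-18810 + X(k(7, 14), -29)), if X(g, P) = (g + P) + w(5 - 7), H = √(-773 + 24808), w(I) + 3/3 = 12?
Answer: 804436968 - 18808*√24035 ≈ 8.0152e+8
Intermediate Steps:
w(I) = 11 (w(I) = -1 + 12 = 11)
H = √24035 ≈ 155.03
k(s, t) = 6 + t (k(s, t) = t + 6 = 6 + t)
X(g, P) = 11 + P + g (X(g, P) = (g + P) + 11 = (P + g) + 11 = 11 + P + g)
(-42771 + H)*(-18810 + X(k(7, 14), -29)) = (-42771 + √24035)*(-18810 + (11 - 29 + (6 + 14))) = (-42771 + √24035)*(-18810 + (11 - 29 + 20)) = (-42771 + √24035)*(-18810 + 2) = (-42771 + √24035)*(-18808) = 804436968 - 18808*√24035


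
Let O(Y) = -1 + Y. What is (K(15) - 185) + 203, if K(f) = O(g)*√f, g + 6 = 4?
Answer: 18 - 3*√15 ≈ 6.3811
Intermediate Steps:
g = -2 (g = -6 + 4 = -2)
K(f) = -3*√f (K(f) = (-1 - 2)*√f = -3*√f)
(K(15) - 185) + 203 = (-3*√15 - 185) + 203 = (-185 - 3*√15) + 203 = 18 - 3*√15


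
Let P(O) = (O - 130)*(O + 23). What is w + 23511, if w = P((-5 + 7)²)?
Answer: 20109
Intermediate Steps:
P(O) = (-130 + O)*(23 + O)
w = -3402 (w = -2990 + ((-5 + 7)²)² - 107*(-5 + 7)² = -2990 + (2²)² - 107*2² = -2990 + 4² - 107*4 = -2990 + 16 - 428 = -3402)
w + 23511 = -3402 + 23511 = 20109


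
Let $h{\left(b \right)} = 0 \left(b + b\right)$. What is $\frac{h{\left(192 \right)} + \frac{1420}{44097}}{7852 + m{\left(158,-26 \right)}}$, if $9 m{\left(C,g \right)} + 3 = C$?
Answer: $\frac{4260}{1041027277} \approx 4.0921 \cdot 10^{-6}$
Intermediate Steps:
$h{\left(b \right)} = 0$ ($h{\left(b \right)} = 0 \cdot 2 b = 0$)
$m{\left(C,g \right)} = - \frac{1}{3} + \frac{C}{9}$
$\frac{h{\left(192 \right)} + \frac{1420}{44097}}{7852 + m{\left(158,-26 \right)}} = \frac{0 + \frac{1420}{44097}}{7852 + \left(- \frac{1}{3} + \frac{1}{9} \cdot 158\right)} = \frac{0 + 1420 \cdot \frac{1}{44097}}{7852 + \left(- \frac{1}{3} + \frac{158}{9}\right)} = \frac{0 + \frac{1420}{44097}}{7852 + \frac{155}{9}} = \frac{1420}{44097 \cdot \frac{70823}{9}} = \frac{1420}{44097} \cdot \frac{9}{70823} = \frac{4260}{1041027277}$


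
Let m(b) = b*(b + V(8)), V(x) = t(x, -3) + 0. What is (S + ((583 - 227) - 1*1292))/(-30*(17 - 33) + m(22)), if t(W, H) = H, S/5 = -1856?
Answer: -5108/449 ≈ -11.376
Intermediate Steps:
S = -9280 (S = 5*(-1856) = -9280)
V(x) = -3 (V(x) = -3 + 0 = -3)
m(b) = b*(-3 + b) (m(b) = b*(b - 3) = b*(-3 + b))
(S + ((583 - 227) - 1*1292))/(-30*(17 - 33) + m(22)) = (-9280 + ((583 - 227) - 1*1292))/(-30*(17 - 33) + 22*(-3 + 22)) = (-9280 + (356 - 1292))/(-30*(-16) + 22*19) = (-9280 - 936)/(480 + 418) = -10216/898 = -10216*1/898 = -5108/449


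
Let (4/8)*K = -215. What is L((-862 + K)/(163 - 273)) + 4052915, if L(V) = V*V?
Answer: 12260485191/3025 ≈ 4.0531e+6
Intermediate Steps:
K = -430 (K = 2*(-215) = -430)
L(V) = V²
L((-862 + K)/(163 - 273)) + 4052915 = ((-862 - 430)/(163 - 273))² + 4052915 = (-1292/(-110))² + 4052915 = (-1292*(-1/110))² + 4052915 = (646/55)² + 4052915 = 417316/3025 + 4052915 = 12260485191/3025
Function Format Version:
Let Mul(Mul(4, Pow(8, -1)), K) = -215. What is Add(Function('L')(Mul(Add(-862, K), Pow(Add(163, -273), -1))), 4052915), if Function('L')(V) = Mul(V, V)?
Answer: Rational(12260485191, 3025) ≈ 4.0531e+6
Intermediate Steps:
K = -430 (K = Mul(2, -215) = -430)
Function('L')(V) = Pow(V, 2)
Add(Function('L')(Mul(Add(-862, K), Pow(Add(163, -273), -1))), 4052915) = Add(Pow(Mul(Add(-862, -430), Pow(Add(163, -273), -1)), 2), 4052915) = Add(Pow(Mul(-1292, Pow(-110, -1)), 2), 4052915) = Add(Pow(Mul(-1292, Rational(-1, 110)), 2), 4052915) = Add(Pow(Rational(646, 55), 2), 4052915) = Add(Rational(417316, 3025), 4052915) = Rational(12260485191, 3025)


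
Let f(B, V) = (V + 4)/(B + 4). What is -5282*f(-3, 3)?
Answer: -36974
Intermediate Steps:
f(B, V) = (4 + V)/(4 + B)
-5282*f(-3, 3) = -5282*(4 + 3)/(4 - 3) = -5282*7/1 = -5282*7 = -36974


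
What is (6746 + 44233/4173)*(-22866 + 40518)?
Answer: 165901092244/1391 ≈ 1.1927e+8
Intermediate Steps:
(6746 + 44233/4173)*(-22866 + 40518) = (6746 + 44233*(1/4173))*17652 = (6746 + 44233/4173)*17652 = (28195291/4173)*17652 = 165901092244/1391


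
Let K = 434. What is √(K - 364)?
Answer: √70 ≈ 8.3666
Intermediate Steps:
√(K - 364) = √(434 - 364) = √70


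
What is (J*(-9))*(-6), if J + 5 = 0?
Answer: -270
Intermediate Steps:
J = -5 (J = -5 + 0 = -5)
(J*(-9))*(-6) = -5*(-9)*(-6) = 45*(-6) = -270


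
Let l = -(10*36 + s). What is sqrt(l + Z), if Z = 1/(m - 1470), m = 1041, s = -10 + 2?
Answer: I*sqrt(64782861)/429 ≈ 18.762*I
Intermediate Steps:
s = -8
Z = -1/429 (Z = 1/(1041 - 1470) = 1/(-429) = -1/429 ≈ -0.0023310)
l = -352 (l = -(10*36 - 8) = -(360 - 8) = -1*352 = -352)
sqrt(l + Z) = sqrt(-352 - 1/429) = sqrt(-151009/429) = I*sqrt(64782861)/429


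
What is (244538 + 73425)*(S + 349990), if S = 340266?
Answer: 219475868528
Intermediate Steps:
(244538 + 73425)*(S + 349990) = (244538 + 73425)*(340266 + 349990) = 317963*690256 = 219475868528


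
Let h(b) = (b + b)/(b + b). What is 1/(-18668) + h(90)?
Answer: 18667/18668 ≈ 0.99995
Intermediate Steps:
h(b) = 1 (h(b) = (2*b)/((2*b)) = (2*b)*(1/(2*b)) = 1)
1/(-18668) + h(90) = 1/(-18668) + 1 = -1/18668 + 1 = 18667/18668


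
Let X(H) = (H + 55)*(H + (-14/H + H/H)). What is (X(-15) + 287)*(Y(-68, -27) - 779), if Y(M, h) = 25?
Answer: 533078/3 ≈ 1.7769e+5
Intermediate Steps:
X(H) = (55 + H)*(1 + H - 14/H) (X(H) = (55 + H)*(H + (-14/H + 1)) = (55 + H)*(H + (1 - 14/H)) = (55 + H)*(1 + H - 14/H))
(X(-15) + 287)*(Y(-68, -27) - 779) = ((41 + (-15)**2 - 770/(-15) + 56*(-15)) + 287)*(25 - 779) = ((41 + 225 - 770*(-1/15) - 840) + 287)*(-754) = ((41 + 225 + 154/3 - 840) + 287)*(-754) = (-1568/3 + 287)*(-754) = -707/3*(-754) = 533078/3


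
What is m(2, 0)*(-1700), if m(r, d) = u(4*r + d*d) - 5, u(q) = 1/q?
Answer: 16575/2 ≈ 8287.5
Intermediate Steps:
m(r, d) = -5 + 1/(d² + 4*r) (m(r, d) = 1/(4*r + d*d) - 5 = 1/(4*r + d²) - 5 = 1/(d² + 4*r) - 5 = -5 + 1/(d² + 4*r))
m(2, 0)*(-1700) = (-5 + 1/(0² + 4*2))*(-1700) = (-5 + 1/(0 + 8))*(-1700) = (-5 + 1/8)*(-1700) = (-5 + ⅛)*(-1700) = -39/8*(-1700) = 16575/2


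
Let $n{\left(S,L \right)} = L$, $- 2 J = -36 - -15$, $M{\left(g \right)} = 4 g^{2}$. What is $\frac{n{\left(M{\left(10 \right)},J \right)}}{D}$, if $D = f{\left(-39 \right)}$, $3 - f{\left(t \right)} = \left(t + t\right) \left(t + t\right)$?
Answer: $- \frac{7}{4054} \approx -0.0017267$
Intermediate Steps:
$f{\left(t \right)} = 3 - 4 t^{2}$ ($f{\left(t \right)} = 3 - \left(t + t\right) \left(t + t\right) = 3 - 2 t 2 t = 3 - 4 t^{2}$)
$D = -6081$ ($D = 3 - 4 \left(-39\right)^{2} = 3 - 6084 = -6081$)
$J = \frac{21}{2}$ ($J = - \frac{-36 - -15}{2} = - \frac{-36 + 15}{2} = \left(- \frac{1}{2}\right) \left(-21\right) = \frac{21}{2} \approx 10.5$)
$\frac{n{\left(M{\left(10 \right)},J \right)}}{D} = \frac{21}{2 \left(-6081\right)} = \frac{21}{2} \left(- \frac{1}{6081}\right) = - \frac{7}{4054}$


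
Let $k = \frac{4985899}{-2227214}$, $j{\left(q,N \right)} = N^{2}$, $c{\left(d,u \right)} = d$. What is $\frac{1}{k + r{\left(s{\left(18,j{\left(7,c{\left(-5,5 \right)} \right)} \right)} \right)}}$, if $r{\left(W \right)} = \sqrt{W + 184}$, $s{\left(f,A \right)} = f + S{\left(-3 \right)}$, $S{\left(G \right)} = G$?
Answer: $\frac{11104664055386}{962276769319203} + \frac{4960482201796 \sqrt{199}}{962276769319203} \approx 0.084259$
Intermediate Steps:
$s{\left(f,A \right)} = -3 + f$ ($s{\left(f,A \right)} = f - 3 = -3 + f$)
$k = - \frac{4985899}{2227214}$ ($k = 4985899 \left(- \frac{1}{2227214}\right) = - \frac{4985899}{2227214} \approx -2.2386$)
$r{\left(W \right)} = \sqrt{184 + W}$
$\frac{1}{k + r{\left(s{\left(18,j{\left(7,c{\left(-5,5 \right)} \right)} \right)} \right)}} = \frac{1}{- \frac{4985899}{2227214} + \sqrt{184 + \left(-3 + 18\right)}} = \frac{1}{- \frac{4985899}{2227214} + \sqrt{184 + 15}} = \frac{1}{- \frac{4985899}{2227214} + \sqrt{199}}$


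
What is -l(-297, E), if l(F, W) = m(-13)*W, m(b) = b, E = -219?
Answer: -2847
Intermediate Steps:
l(F, W) = -13*W
-l(-297, E) = -(-13)*(-219) = -1*2847 = -2847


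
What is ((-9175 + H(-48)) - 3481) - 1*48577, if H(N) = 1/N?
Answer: -2939185/48 ≈ -61233.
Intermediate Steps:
((-9175 + H(-48)) - 3481) - 1*48577 = ((-9175 + 1/(-48)) - 3481) - 1*48577 = ((-9175 - 1/48) - 3481) - 48577 = (-440401/48 - 3481) - 48577 = -607489/48 - 48577 = -2939185/48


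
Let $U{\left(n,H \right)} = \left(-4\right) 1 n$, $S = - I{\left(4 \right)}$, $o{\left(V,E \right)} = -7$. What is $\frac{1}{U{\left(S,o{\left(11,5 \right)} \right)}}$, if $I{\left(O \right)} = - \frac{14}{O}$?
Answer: $- \frac{1}{14} \approx -0.071429$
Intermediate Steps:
$S = \frac{7}{2}$ ($S = - \frac{-14}{4} = \left(-1\right) \left(- \frac{7}{2}\right) = \frac{7}{2} \approx 3.5$)
$U{\left(n,H \right)} = - 4 n$
$\frac{1}{U{\left(S,o{\left(11,5 \right)} \right)}} = \frac{1}{\left(-4\right) \frac{7}{2}} = \frac{1}{-14} = - \frac{1}{14}$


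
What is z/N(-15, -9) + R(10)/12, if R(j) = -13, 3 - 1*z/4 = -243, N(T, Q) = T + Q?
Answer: -505/12 ≈ -42.083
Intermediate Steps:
N(T, Q) = Q + T
z = 984 (z = 12 - 4*(-243) = 12 + 972 = 984)
z/N(-15, -9) + R(10)/12 = 984/(-9 - 15) - 13/12 = 984/(-24) - 13*1/12 = 984*(-1/24) - 13/12 = -41 - 13/12 = -505/12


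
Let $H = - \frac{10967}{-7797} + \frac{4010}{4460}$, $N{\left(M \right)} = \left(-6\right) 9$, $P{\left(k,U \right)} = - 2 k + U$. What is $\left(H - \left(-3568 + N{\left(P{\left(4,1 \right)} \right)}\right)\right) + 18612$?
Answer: $\frac{77325907987}{3477462} \approx 22236.0$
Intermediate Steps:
$P{\left(k,U \right)} = U - 2 k$
$N{\left(M \right)} = -54$
$H = \frac{8017879}{3477462}$ ($H = \left(-10967\right) \left(- \frac{1}{7797}\right) + 4010 \cdot \frac{1}{4460} = \frac{10967}{7797} + \frac{401}{446} = \frac{8017879}{3477462} \approx 2.3057$)
$\left(H - \left(-3568 + N{\left(P{\left(4,1 \right)} \right)}\right)\right) + 18612 = \left(\frac{8017879}{3477462} - -3622\right) + 18612 = \left(\frac{8017879}{3477462} + \left(-889 + 4511\right)\right) + 18612 = \left(\frac{8017879}{3477462} + 3622\right) + 18612 = \frac{12603385243}{3477462} + 18612 = \frac{77325907987}{3477462}$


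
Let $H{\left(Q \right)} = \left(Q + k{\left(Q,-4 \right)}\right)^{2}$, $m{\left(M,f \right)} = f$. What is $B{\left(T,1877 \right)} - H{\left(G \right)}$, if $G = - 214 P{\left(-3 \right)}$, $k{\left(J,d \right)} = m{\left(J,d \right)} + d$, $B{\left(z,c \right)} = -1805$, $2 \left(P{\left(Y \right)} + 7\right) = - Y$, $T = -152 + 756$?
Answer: $-1368366$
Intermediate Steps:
$T = 604$
$P{\left(Y \right)} = -7 - \frac{Y}{2}$ ($P{\left(Y \right)} = -7 + \frac{\left(-1\right) Y}{2} = -7 - \frac{Y}{2}$)
$k{\left(J,d \right)} = 2 d$ ($k{\left(J,d \right)} = d + d = 2 d$)
$G = 1177$ ($G = - 214 \left(-7 - - \frac{3}{2}\right) = - 214 \left(-7 + \frac{3}{2}\right) = \left(-214\right) \left(- \frac{11}{2}\right) = 1177$)
$H{\left(Q \right)} = \left(-8 + Q\right)^{2}$ ($H{\left(Q \right)} = \left(Q + 2 \left(-4\right)\right)^{2} = \left(Q - 8\right)^{2} = \left(-8 + Q\right)^{2}$)
$B{\left(T,1877 \right)} - H{\left(G \right)} = -1805 - \left(-8 + 1177\right)^{2} = -1805 - 1169^{2} = -1805 - 1366561 = -1368366$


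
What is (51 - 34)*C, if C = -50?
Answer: -850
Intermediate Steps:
(51 - 34)*C = (51 - 34)*(-50) = 17*(-50) = -850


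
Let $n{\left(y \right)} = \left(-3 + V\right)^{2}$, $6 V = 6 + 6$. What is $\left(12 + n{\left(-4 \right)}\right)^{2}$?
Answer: $169$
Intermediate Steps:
$V = 2$ ($V = \frac{6 + 6}{6} = \frac{1}{6} \cdot 12 = 2$)
$n{\left(y \right)} = 1$ ($n{\left(y \right)} = \left(-3 + 2\right)^{2} = \left(-1\right)^{2} = 1$)
$\left(12 + n{\left(-4 \right)}\right)^{2} = \left(12 + 1\right)^{2} = 13^{2} = 169$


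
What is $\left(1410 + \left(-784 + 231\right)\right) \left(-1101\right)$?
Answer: $-943557$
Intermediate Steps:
$\left(1410 + \left(-784 + 231\right)\right) \left(-1101\right) = \left(1410 - 553\right) \left(-1101\right) = 857 \left(-1101\right) = -943557$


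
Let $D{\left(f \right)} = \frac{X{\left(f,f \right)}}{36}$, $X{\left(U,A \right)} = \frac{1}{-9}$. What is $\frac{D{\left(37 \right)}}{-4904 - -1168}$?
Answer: $\frac{1}{1210464} \approx 8.2613 \cdot 10^{-7}$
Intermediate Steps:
$X{\left(U,A \right)} = - \frac{1}{9}$
$D{\left(f \right)} = - \frac{1}{324}$ ($D{\left(f \right)} = - \frac{1}{9 \cdot 36} = \left(- \frac{1}{9}\right) \frac{1}{36} = - \frac{1}{324}$)
$\frac{D{\left(37 \right)}}{-4904 - -1168} = - \frac{1}{324 \left(-4904 - -1168\right)} = - \frac{1}{324 \left(-4904 + 1168\right)} = - \frac{1}{324 \left(-3736\right)} = \left(- \frac{1}{324}\right) \left(- \frac{1}{3736}\right) = \frac{1}{1210464}$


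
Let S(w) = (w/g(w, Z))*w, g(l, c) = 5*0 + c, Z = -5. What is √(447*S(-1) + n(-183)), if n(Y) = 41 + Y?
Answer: I*√5785/5 ≈ 15.212*I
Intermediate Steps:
g(l, c) = c (g(l, c) = 0 + c = c)
S(w) = -w²/5 (S(w) = (w/(-5))*w = (w*(-⅕))*w = (-w/5)*w = -w²/5)
√(447*S(-1) + n(-183)) = √(447*(-⅕*(-1)²) + (41 - 183)) = √(447*(-⅕*1) - 142) = √(447*(-⅕) - 142) = √(-447/5 - 142) = √(-1157/5) = I*√5785/5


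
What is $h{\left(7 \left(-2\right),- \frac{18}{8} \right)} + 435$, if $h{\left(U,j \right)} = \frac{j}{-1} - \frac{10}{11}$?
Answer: $\frac{19199}{44} \approx 436.34$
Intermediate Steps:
$h{\left(U,j \right)} = - \frac{10}{11} - j$ ($h{\left(U,j \right)} = j \left(-1\right) - \frac{10}{11} = - j - \frac{10}{11} = - \frac{10}{11} - j$)
$h{\left(7 \left(-2\right),- \frac{18}{8} \right)} + 435 = \left(- \frac{10}{11} - - \frac{18}{8}\right) + 435 = \left(- \frac{10}{11} - \left(-18\right) \frac{1}{8}\right) + 435 = \left(- \frac{10}{11} - - \frac{9}{4}\right) + 435 = \left(- \frac{10}{11} + \frac{9}{4}\right) + 435 = \frac{59}{44} + 435 = \frac{19199}{44}$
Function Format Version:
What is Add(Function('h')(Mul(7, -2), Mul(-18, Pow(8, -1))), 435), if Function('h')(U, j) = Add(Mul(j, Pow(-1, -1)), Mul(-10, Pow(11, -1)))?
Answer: Rational(19199, 44) ≈ 436.34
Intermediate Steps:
Function('h')(U, j) = Add(Rational(-10, 11), Mul(-1, j)) (Function('h')(U, j) = Add(Mul(j, -1), Mul(-10, Rational(1, 11))) = Add(Mul(-1, j), Rational(-10, 11)) = Add(Rational(-10, 11), Mul(-1, j)))
Add(Function('h')(Mul(7, -2), Mul(-18, Pow(8, -1))), 435) = Add(Add(Rational(-10, 11), Mul(-1, Mul(-18, Pow(8, -1)))), 435) = Add(Add(Rational(-10, 11), Mul(-1, Mul(-18, Rational(1, 8)))), 435) = Add(Add(Rational(-10, 11), Mul(-1, Rational(-9, 4))), 435) = Add(Add(Rational(-10, 11), Rational(9, 4)), 435) = Add(Rational(59, 44), 435) = Rational(19199, 44)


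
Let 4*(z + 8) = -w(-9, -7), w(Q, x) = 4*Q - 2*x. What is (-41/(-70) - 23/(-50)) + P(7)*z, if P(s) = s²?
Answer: -42509/350 ≈ -121.45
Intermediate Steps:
w(Q, x) = -2*x + 4*Q
z = -5/2 (z = -8 + (-(-2*(-7) + 4*(-9)))/4 = -8 + (-(14 - 36))/4 = -8 + (-1*(-22))/4 = -8 + (¼)*22 = -8 + 11/2 = -5/2 ≈ -2.5000)
(-41/(-70) - 23/(-50)) + P(7)*z = (-41/(-70) - 23/(-50)) + 7²*(-5/2) = (-41*(-1/70) - 23*(-1/50)) + 49*(-5/2) = (41/70 + 23/50) - 245/2 = 183/175 - 245/2 = -42509/350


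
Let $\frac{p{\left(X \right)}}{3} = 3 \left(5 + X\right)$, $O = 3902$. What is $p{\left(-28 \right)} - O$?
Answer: $-4109$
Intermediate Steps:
$p{\left(X \right)} = 45 + 9 X$ ($p{\left(X \right)} = 3 \cdot 3 \left(5 + X\right) = 3 \left(15 + 3 X\right) = 45 + 9 X$)
$p{\left(-28 \right)} - O = \left(45 + 9 \left(-28\right)\right) - 3902 = \left(45 - 252\right) - 3902 = -207 - 3902 = -4109$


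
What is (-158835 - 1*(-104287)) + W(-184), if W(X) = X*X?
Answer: -20692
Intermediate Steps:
W(X) = X²
(-158835 - 1*(-104287)) + W(-184) = (-158835 - 1*(-104287)) + (-184)² = (-158835 + 104287) + 33856 = -54548 + 33856 = -20692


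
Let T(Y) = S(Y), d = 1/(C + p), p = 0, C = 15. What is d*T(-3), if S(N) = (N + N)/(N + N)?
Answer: 1/15 ≈ 0.066667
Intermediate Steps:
d = 1/15 (d = 1/(15 + 0) = 1/15 ≈ 0.066667)
S(N) = 1 (S(N) = (2*N)/((2*N)) = (2*N)*(1/(2*N)) = 1)
T(Y) = 1
d*T(-3) = (1/15)*1 = 1/15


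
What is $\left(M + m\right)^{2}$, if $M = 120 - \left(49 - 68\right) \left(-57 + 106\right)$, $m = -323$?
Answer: $529984$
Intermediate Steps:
$M = 1051$ ($M = 120 - \left(-19\right) 49 = 120 - -931 = 120 + 931 = 1051$)
$\left(M + m\right)^{2} = \left(1051 - 323\right)^{2} = 728^{2} = 529984$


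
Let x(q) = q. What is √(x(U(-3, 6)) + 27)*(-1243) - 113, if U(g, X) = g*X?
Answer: -3842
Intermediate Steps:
U(g, X) = X*g
√(x(U(-3, 6)) + 27)*(-1243) - 113 = √(6*(-3) + 27)*(-1243) - 113 = √(-18 + 27)*(-1243) - 113 = √9*(-1243) - 113 = 3*(-1243) - 113 = -3729 - 113 = -3842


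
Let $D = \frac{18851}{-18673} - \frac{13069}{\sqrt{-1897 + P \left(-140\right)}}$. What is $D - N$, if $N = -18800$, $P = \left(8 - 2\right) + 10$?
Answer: $\frac{351033549}{18673} + \frac{1867 i \sqrt{4137}}{591} \approx 18799.0 + 203.19 i$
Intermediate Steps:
$P = 16$ ($P = 6 + 10 = 16$)
$D = - \frac{18851}{18673} + \frac{1867 i \sqrt{4137}}{591}$ ($D = \frac{18851}{-18673} - \frac{13069}{\sqrt{-1897 + 16 \left(-140\right)}} = 18851 \left(- \frac{1}{18673}\right) - \frac{13069}{\sqrt{-1897 - 2240}} = - \frac{18851}{18673} - \frac{13069}{\sqrt{-4137}} = - \frac{18851}{18673} - \frac{13069}{i \sqrt{4137}} = - \frac{18851}{18673} - 13069 \left(- \frac{i \sqrt{4137}}{4137}\right) = - \frac{18851}{18673} + \frac{1867 i \sqrt{4137}}{591} \approx -1.0095 + 203.19 i$)
$D - N = \left(- \frac{18851}{18673} + \frac{1867 i \sqrt{4137}}{591}\right) - -18800 = \left(- \frac{18851}{18673} + \frac{1867 i \sqrt{4137}}{591}\right) + 18800 = \frac{351033549}{18673} + \frac{1867 i \sqrt{4137}}{591}$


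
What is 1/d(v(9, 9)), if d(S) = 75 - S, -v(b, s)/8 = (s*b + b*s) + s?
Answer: 1/1443 ≈ 0.00069300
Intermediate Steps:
v(b, s) = -8*s - 16*b*s (v(b, s) = -8*((s*b + b*s) + s) = -8*((b*s + b*s) + s) = -8*(2*b*s + s) = -8*(s + 2*b*s) = -8*s - 16*b*s)
1/d(v(9, 9)) = 1/(75 - (-8)*9*(1 + 2*9)) = 1/(75 - (-8)*9*(1 + 18)) = 1/(75 - (-8)*9*19) = 1/(75 - 1*(-1368)) = 1/(75 + 1368) = 1/1443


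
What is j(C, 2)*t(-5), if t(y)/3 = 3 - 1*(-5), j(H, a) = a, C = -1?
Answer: 48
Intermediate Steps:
t(y) = 24 (t(y) = 3*(3 - 1*(-5)) = 3*(3 + 5) = 3*8 = 24)
j(C, 2)*t(-5) = 2*24 = 48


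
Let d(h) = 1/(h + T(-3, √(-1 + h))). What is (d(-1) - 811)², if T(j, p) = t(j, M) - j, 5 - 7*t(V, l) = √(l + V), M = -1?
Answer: 87546157728/133225 - 8284696*I/133225 ≈ 6.5713e+5 - 62.186*I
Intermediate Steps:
t(V, l) = 5/7 - √(V + l)/7 (t(V, l) = 5/7 - √(l + V)/7 = 5/7 - √(V + l)/7)
T(j, p) = 5/7 - j - √(-1 + j)/7 (T(j, p) = (5/7 - √(j - 1)/7) - j = (5/7 - √(-1 + j)/7) - j = 5/7 - j - √(-1 + j)/7)
d(h) = 1/(26/7 + h - 2*I/7) (d(h) = 1/(h + (5/7 - 1*(-3) - √(-1 - 3)/7)) = 1/(h + (5/7 + 3 - 2*I/7)) = 1/(h + (26/7 - 2*I/7)) = 1/(26/7 + h - 2*I/7))
(d(-1) - 811)² = (7/(26 - 2*I + 7*(-1)) - 811)² = (7/(26 - 2*I - 7) - 811)² = (7/(19 - 2*I) - 811)² = (7*((19 + 2*I)/365) - 811)² = (7*(19 + 2*I)/365 - 811)² = (-811 + 7*(19 + 2*I)/365)²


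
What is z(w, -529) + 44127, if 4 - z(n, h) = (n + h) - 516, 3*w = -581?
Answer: 136109/3 ≈ 45370.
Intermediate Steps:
w = -581/3 (w = (1/3)*(-581) = -581/3 ≈ -193.67)
z(n, h) = 520 - h - n (z(n, h) = 4 - ((n + h) - 516) = 4 - ((h + n) - 516) = 4 - (-516 + h + n) = 4 + (516 - h - n) = 520 - h - n)
z(w, -529) + 44127 = (520 - 1*(-529) - 1*(-581/3)) + 44127 = (520 + 529 + 581/3) + 44127 = 3728/3 + 44127 = 136109/3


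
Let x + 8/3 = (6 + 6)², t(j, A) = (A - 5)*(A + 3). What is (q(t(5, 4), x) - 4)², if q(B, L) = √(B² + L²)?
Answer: (12 - √180217)²/9 ≈ 18908.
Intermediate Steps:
t(j, A) = (-5 + A)*(3 + A)
x = 424/3 (x = -8/3 + (6 + 6)² = -8/3 + 12² = -8/3 + 144 = 424/3 ≈ 141.33)
(q(t(5, 4), x) - 4)² = (√((-15 + 4² - 2*4)² + (424/3)²) - 4)² = (√((-15 + 16 - 8)² + 179776/9) - 4)² = (√((-7)² + 179776/9) - 4)² = (√(49 + 179776/9) - 4)² = (√(180217/9) - 4)² = (√180217/3 - 4)² = (-4 + √180217/3)²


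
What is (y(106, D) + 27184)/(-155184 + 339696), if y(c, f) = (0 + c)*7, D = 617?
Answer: 13963/92256 ≈ 0.15135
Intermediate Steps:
y(c, f) = 7*c (y(c, f) = c*7 = 7*c)
(y(106, D) + 27184)/(-155184 + 339696) = (7*106 + 27184)/(-155184 + 339696) = (742 + 27184)/184512 = 27926*(1/184512) = 13963/92256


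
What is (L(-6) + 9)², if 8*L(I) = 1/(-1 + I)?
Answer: 253009/3136 ≈ 80.679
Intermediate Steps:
L(I) = 1/(8*(-1 + I))
(L(-6) + 9)² = (1/(8*(-1 - 6)) + 9)² = ((⅛)/(-7) + 9)² = ((⅛)*(-⅐) + 9)² = (-1/56 + 9)² = (503/56)² = 253009/3136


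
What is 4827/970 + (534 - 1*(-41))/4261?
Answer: 21125597/4133170 ≈ 5.1112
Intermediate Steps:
4827/970 + (534 - 1*(-41))/4261 = 4827*(1/970) + (534 + 41)*(1/4261) = 4827/970 + 575*(1/4261) = 4827/970 + 575/4261 = 21125597/4133170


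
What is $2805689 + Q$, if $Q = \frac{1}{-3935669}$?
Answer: $\frac{11042263220940}{3935669} \approx 2.8057 \cdot 10^{6}$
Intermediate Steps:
$Q = - \frac{1}{3935669} \approx -2.5409 \cdot 10^{-7}$
$2805689 + Q = 2805689 - \frac{1}{3935669} = \frac{11042263220940}{3935669}$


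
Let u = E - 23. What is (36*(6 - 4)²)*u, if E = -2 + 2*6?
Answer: -1872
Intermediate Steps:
E = 10 (E = -2 + 12 = 10)
u = -13 (u = 10 - 23 = -13)
(36*(6 - 4)²)*u = (36*(6 - 4)²)*(-13) = (36*2²)*(-13) = (36*4)*(-13) = 144*(-13) = -1872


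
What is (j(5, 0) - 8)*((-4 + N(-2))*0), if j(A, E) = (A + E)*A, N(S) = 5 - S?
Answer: 0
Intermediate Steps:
j(A, E) = A*(A + E)
(j(5, 0) - 8)*((-4 + N(-2))*0) = (5*(5 + 0) - 8)*((-4 + (5 - 1*(-2)))*0) = (5*5 - 8)*((-4 + (5 + 2))*0) = (25 - 8)*((-4 + 7)*0) = 17*(3*0) = 17*0 = 0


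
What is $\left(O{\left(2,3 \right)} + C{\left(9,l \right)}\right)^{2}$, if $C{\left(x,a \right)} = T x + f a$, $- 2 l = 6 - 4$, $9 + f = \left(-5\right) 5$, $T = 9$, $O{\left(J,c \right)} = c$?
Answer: $13924$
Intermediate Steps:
$f = -34$ ($f = -9 - 25 = -34$)
$l = -1$ ($l = - \frac{6 - 4}{2} = \left(- \frac{1}{2}\right) 2 = -1$)
$C{\left(x,a \right)} = - 34 a + 9 x$ ($C{\left(x,a \right)} = 9 x - 34 a = - 34 a + 9 x$)
$\left(O{\left(2,3 \right)} + C{\left(9,l \right)}\right)^{2} = \left(3 + \left(\left(-34\right) \left(-1\right) + 9 \cdot 9\right)\right)^{2} = \left(3 + \left(34 + 81\right)\right)^{2} = \left(3 + 115\right)^{2} = 118^{2} = 13924$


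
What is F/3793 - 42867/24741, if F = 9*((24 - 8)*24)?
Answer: -8565515/10426957 ≈ -0.82148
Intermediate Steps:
F = 3456 (F = 9*(16*24) = 9*384 = 3456)
F/3793 - 42867/24741 = 3456/3793 - 42867/24741 = 3456*(1/3793) - 42867*1/24741 = 3456/3793 - 4763/2749 = -8565515/10426957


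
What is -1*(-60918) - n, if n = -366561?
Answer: 427479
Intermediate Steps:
-1*(-60918) - n = -1*(-60918) - 1*(-366561) = 60918 + 366561 = 427479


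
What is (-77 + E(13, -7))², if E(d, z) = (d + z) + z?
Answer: 6084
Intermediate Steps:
E(d, z) = d + 2*z
(-77 + E(13, -7))² = (-77 + (13 + 2*(-7)))² = (-77 + (13 - 14))² = (-77 - 1)² = (-78)² = 6084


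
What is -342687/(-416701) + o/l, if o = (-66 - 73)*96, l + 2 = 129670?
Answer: 9718769943/13508196317 ≈ 0.71947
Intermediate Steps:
l = 129668 (l = -2 + 129670 = 129668)
o = -13344 (o = -139*96 = -13344)
-342687/(-416701) + o/l = -342687/(-416701) - 13344/129668 = -342687*(-1/416701) - 13344*1/129668 = 342687/416701 - 3336/32417 = 9718769943/13508196317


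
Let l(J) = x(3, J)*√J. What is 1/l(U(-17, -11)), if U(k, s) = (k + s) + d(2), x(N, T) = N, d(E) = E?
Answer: -I*√26/78 ≈ -0.065372*I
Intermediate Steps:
U(k, s) = 2 + k + s (U(k, s) = (k + s) + 2 = 2 + k + s)
l(J) = 3*√J
1/l(U(-17, -11)) = 1/(3*√(2 - 17 - 11)) = 1/(3*√(-26)) = 1/(3*(I*√26)) = 1/(3*I*√26) = -I*√26/78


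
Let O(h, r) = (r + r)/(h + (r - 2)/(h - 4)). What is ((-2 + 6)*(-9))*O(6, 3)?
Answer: -432/13 ≈ -33.231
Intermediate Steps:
O(h, r) = 2*r/(h + (-2 + r)/(-4 + h)) (O(h, r) = (2*r)/(h + (-2 + r)/(-4 + h)) = 2*r/(h + (-2 + r)/(-4 + h)))
((-2 + 6)*(-9))*O(6, 3) = ((-2 + 6)*(-9))*(2*3*(-4 + 6)/(-2 + 3 + 6² - 4*6)) = (4*(-9))*(2*3*2/(-2 + 3 + 36 - 24)) = -72*3*2/13 = -36*12/13 = -432/13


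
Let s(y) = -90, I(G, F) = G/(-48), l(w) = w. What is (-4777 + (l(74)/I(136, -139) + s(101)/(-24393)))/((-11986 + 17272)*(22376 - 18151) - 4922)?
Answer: -663920033/3086391617156 ≈ -0.00021511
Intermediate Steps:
I(G, F) = -G/48 (I(G, F) = G*(-1/48) = -G/48)
(-4777 + (l(74)/I(136, -139) + s(101)/(-24393)))/((-11986 + 17272)*(22376 - 18151) - 4922) = (-4777 + (74/((-1/48*136)) - 90/(-24393)))/((-11986 + 17272)*(22376 - 18151) - 4922) = (-4777 + (74/(-17/6) - 90*(-1/24393)))/(5286*4225 - 4922) = (-4777 + (74*(-6/17) + 30/8131))/(22333350 - 4922) = (-4777 + (-444/17 + 30/8131))/22328428 = (-4777 - 3609654/138227)*(1/22328428) = -663920033/138227*1/22328428 = -663920033/3086391617156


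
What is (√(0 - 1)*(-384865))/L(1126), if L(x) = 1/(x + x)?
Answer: -866715980*I ≈ -8.6672e+8*I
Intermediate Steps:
L(x) = 1/(2*x)
(√(0 - 1)*(-384865))/L(1126) = (√(0 - 1)*(-384865))/(((½)/1126)) = (√(-1)*(-384865))/(((½)*(1/1126))) = (I*(-384865))/(1/2252) = -384865*I*2252 = -866715980*I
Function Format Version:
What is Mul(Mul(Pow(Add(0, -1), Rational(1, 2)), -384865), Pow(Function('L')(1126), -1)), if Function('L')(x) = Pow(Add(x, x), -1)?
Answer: Mul(-866715980, I) ≈ Mul(-8.6672e+8, I)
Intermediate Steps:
Function('L')(x) = Mul(Rational(1, 2), Pow(x, -1)) (Function('L')(x) = Pow(Mul(2, x), -1) = Mul(Rational(1, 2), Pow(x, -1)))
Mul(Mul(Pow(Add(0, -1), Rational(1, 2)), -384865), Pow(Function('L')(1126), -1)) = Mul(Mul(Pow(Add(0, -1), Rational(1, 2)), -384865), Pow(Mul(Rational(1, 2), Pow(1126, -1)), -1)) = Mul(Mul(Pow(-1, Rational(1, 2)), -384865), Pow(Mul(Rational(1, 2), Rational(1, 1126)), -1)) = Mul(Mul(I, -384865), Pow(Rational(1, 2252), -1)) = Mul(Mul(-384865, I), 2252) = Mul(-866715980, I)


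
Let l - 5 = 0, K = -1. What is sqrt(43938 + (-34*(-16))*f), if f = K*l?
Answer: sqrt(41218) ≈ 203.02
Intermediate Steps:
l = 5 (l = 5 + 0 = 5)
f = -5 (f = -1*5 = -5)
sqrt(43938 + (-34*(-16))*f) = sqrt(43938 - 34*(-16)*(-5)) = sqrt(43938 + 544*(-5)) = sqrt(43938 - 2720) = sqrt(41218)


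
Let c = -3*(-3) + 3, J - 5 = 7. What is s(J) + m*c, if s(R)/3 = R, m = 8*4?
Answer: 420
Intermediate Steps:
J = 12 (J = 5 + 7 = 12)
m = 32
s(R) = 3*R
c = 12 (c = 9 + 3 = 12)
s(J) + m*c = 3*12 + 32*12 = 36 + 384 = 420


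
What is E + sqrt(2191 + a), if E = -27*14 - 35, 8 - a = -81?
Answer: -413 + 2*sqrt(570) ≈ -365.25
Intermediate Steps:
a = 89 (a = 8 - 1*(-81) = 8 + 81 = 89)
E = -413 (E = -378 - 35 = -413)
E + sqrt(2191 + a) = -413 + sqrt(2191 + 89) = -413 + sqrt(2280) = -413 + 2*sqrt(570)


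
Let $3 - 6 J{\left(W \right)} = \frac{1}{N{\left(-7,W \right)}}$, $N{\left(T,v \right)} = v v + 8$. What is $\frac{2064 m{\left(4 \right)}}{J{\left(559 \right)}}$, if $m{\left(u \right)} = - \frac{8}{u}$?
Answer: $- \frac{3869863776}{468733} \approx -8256.0$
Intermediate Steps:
$N{\left(T,v \right)} = 8 + v^{2}$ ($N{\left(T,v \right)} = v^{2} + 8 = 8 + v^{2}$)
$J{\left(W \right)} = \frac{1}{2} - \frac{1}{6 \left(8 + W^{2}\right)}$
$\frac{2064 m{\left(4 \right)}}{J{\left(559 \right)}} = \frac{2064 \left(- \frac{8}{4}\right)}{\frac{1}{6} \frac{1}{8 + 559^{2}} \left(23 + 3 \cdot 559^{2}\right)} = \frac{2064 \left(\left(-8\right) \frac{1}{4}\right)}{\frac{1}{6} \frac{1}{8 + 312481} \left(23 + 3 \cdot 312481\right)} = \frac{2064 \left(-2\right)}{\frac{1}{6} \cdot \frac{1}{312489} \left(23 + 937443\right)} = - \frac{4128}{\frac{1}{6} \cdot \frac{1}{312489} \cdot 937466} = - \frac{4128}{\frac{468733}{937467}} = \left(-4128\right) \frac{937467}{468733} = - \frac{3869863776}{468733}$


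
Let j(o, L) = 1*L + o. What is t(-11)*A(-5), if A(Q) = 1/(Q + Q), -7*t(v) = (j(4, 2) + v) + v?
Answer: -8/35 ≈ -0.22857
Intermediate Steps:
j(o, L) = L + o
t(v) = -6/7 - 2*v/7 (t(v) = -(((2 + 4) + v) + v)/7 = -((6 + v) + v)/7 = -(6 + 2*v)/7 = -6/7 - 2*v/7)
A(Q) = 1/(2*Q)
t(-11)*A(-5) = (-6/7 - 2/7*(-11))*((1/2)/(-5)) = (-6/7 + 22/7)*((1/2)*(-1/5)) = (16/7)*(-1/10) = -8/35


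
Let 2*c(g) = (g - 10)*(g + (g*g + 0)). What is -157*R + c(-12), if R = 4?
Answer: -2080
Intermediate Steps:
c(g) = (-10 + g)*(g + g²)/2 (c(g) = ((g - 10)*(g + (g*g + 0)))/2 = ((-10 + g)*(g + (g² + 0)))/2 = ((-10 + g)*(g + g²))/2 = (-10 + g)*(g + g²)/2)
-157*R + c(-12) = -157*4 + (½)*(-12)*(-10 + (-12)² - 9*(-12)) = -628 + (½)*(-12)*(-10 + 144 + 108) = -628 + (½)*(-12)*242 = -628 - 1452 = -2080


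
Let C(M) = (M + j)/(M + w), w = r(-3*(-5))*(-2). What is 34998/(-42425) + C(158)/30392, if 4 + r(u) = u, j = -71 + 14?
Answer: -144653368451/175355761600 ≈ -0.82491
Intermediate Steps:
j = -57
r(u) = -4 + u
w = -22 (w = (-4 - 3*(-5))*(-2) = (-4 + 15)*(-2) = 11*(-2) = -22)
C(M) = (-57 + M)/(-22 + M) (C(M) = (M - 57)/(M - 22) = (-57 + M)/(-22 + M))
34998/(-42425) + C(158)/30392 = 34998/(-42425) + ((-57 + 158)/(-22 + 158))/30392 = 34998*(-1/42425) + (101/136)*(1/30392) = -34998/42425 + ((1/136)*101)*(1/30392) = -34998/42425 + (101/136)*(1/30392) = -34998/42425 + 101/4133312 = -144653368451/175355761600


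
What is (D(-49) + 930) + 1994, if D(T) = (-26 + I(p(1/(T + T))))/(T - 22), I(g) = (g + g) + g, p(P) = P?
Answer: 20347743/6958 ≈ 2924.4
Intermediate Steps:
I(g) = 3*g (I(g) = 2*g + g = 3*g)
D(T) = (-26 + 3/(2*T))/(-22 + T) (D(T) = (-26 + 3/(T + T))/(T - 22) = (-26 + 3/((2*T)))/(-22 + T) = (-26 + 3*(1/(2*T)))/(-22 + T) = (-26 + 3/(2*T))/(-22 + T))
(D(-49) + 930) + 1994 = ((1/2)*(3 - 52*(-49))/(-49*(-22 - 49)) + 930) + 1994 = ((1/2)*(-1/49)*(3 + 2548)/(-71) + 930) + 1994 = ((1/2)*(-1/49)*(-1/71)*2551 + 930) + 1994 = (2551/6958 + 930) + 1994 = 6473491/6958 + 1994 = 20347743/6958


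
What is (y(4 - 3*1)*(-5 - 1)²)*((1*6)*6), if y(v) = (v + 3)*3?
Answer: 15552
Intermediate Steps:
y(v) = 9 + 3*v (y(v) = (3 + v)*3 = 9 + 3*v)
(y(4 - 3*1)*(-5 - 1)²)*((1*6)*6) = ((9 + 3*(4 - 3*1))*(-5 - 1)²)*((1*6)*6) = ((9 + 3*(4 - 3))*(-6)²)*(6*6) = ((9 + 3*1)*36)*36 = ((9 + 3)*36)*36 = (12*36)*36 = 432*36 = 15552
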